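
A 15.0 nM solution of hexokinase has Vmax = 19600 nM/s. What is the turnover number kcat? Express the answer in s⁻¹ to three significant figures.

kcat = Vmax/[E]total = 19600 nM/s / 15.0 nM = 1310 s⁻¹.

1310 s⁻¹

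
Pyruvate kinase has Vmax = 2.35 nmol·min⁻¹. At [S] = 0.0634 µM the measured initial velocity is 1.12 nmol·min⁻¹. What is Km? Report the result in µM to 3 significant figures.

From v = Vmax[S]/(Km+[S]), Km = [S](Vmax − v)/v.
Km = 0.0634 × (2.35 − 1.12) / 1.12 = 0.07798/1.12 = 0.0696 µM.

0.0696 µM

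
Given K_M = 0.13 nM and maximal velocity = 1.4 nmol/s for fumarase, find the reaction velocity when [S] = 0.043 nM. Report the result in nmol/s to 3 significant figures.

v = Vmax·[S]/(Km + [S]) = 1.4 × 0.043 / (0.13 + 0.043)
  = 0.06020 / 0.1730 = 0.348 nmol/s.

0.348 nmol/s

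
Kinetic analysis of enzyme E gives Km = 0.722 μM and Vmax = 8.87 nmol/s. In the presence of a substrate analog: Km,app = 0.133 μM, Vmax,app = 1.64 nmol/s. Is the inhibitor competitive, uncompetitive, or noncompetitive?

Both Km and Vmax decrease by the same factor (~5.42-fold) — characteristic of uncompetitive inhibition.

uncompetitive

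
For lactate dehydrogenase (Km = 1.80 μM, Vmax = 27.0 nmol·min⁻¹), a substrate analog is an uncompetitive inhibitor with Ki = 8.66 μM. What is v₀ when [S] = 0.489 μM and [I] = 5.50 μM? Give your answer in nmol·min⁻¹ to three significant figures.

5.08 nmol·min⁻¹

α = 1 + [I]/Ki = 1 + 5.50/8.66 = 1.635.
For an uncompetitive inhibitor, both parameters are divided by α, giving Vmax/α and Km/α: Km,app = 1.10 μM, Vmax,app = 16.5 nmol·min⁻¹.
v = Vmax,app·[S]/(Km,app + [S]) = 16.5 × 0.489/(1.10 + 0.489) = 5.08 nmol·min⁻¹.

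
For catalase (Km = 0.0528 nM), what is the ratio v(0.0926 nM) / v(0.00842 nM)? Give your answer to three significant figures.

The fractional saturations are [S]/(Km+[S]) = 0.00842/0.06122 = 0.1375 and 0.0926/0.1454 = 0.6369.
v₂/v₁ is just their ratio: 0.6369/0.1375 = 4.63.

4.63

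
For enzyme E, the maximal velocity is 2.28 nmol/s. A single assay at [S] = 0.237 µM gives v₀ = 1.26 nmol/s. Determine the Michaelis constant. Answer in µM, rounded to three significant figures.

From v = Vmax[S]/(Km+[S]), Km = [S](Vmax − v)/v.
Km = 0.237 × (2.28 − 1.26) / 1.26 = 0.2417/1.26 = 0.192 µM.

0.192 µM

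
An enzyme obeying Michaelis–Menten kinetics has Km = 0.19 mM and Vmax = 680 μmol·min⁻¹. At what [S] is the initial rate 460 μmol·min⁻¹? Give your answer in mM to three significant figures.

0.397 mM

Rearranging v = Vmax[S]/(Km+[S]) gives [S] = Km·v/(Vmax − v).
[S] = 0.19 × 460 / (680 − 460) = 87.40/220.0 = 0.397 mM.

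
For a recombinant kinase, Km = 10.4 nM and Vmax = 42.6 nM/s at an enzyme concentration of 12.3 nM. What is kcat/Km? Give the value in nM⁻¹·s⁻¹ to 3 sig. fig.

0.333 nM⁻¹·s⁻¹

kcat = Vmax/[E]total = 42.6/12.3 = 3.46 s⁻¹.
kcat/Km = 3.46/10.4 = 0.333 nM⁻¹·s⁻¹.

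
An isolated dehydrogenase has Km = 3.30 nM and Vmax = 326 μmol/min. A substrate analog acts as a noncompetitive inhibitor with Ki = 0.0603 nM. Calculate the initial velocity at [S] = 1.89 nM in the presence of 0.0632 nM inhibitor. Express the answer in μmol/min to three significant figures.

With α = 1 + [I]/Ki = 1 + 0.0632/0.0603 = 2.048, the noncompetitive rate law is v = (Vmax/α)·[S] / (Km + [S]).
v = (326/2.048)×1.89 / (3.30 + 1.89) = 300.8/5.190 = 58.0 μmol/min.

58.0 μmol/min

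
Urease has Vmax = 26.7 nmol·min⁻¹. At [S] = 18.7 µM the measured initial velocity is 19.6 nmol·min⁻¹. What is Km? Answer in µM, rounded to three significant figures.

v/Vmax = 19.6/26.7 = 0.7341 = [S]/(Km+[S]).
So Km + [S] = [S]/0.7341 = 25.47 µM, giving Km = 25.47 − 18.7 = 6.77 µM.

6.77 µM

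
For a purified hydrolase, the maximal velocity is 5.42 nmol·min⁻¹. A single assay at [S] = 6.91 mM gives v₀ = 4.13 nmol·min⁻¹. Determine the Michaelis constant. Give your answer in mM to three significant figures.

v/Vmax = 4.13/5.42 = 0.7620 = [S]/(Km+[S]).
So Km + [S] = [S]/0.7620 = 9.068 mM, giving Km = 9.068 − 6.91 = 2.16 mM.

2.16 mM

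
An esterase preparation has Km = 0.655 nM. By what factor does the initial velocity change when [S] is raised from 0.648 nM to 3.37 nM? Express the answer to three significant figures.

Since Vmax cancels, v₂/v₁ = [S]₂(Km+[S]₁) / [S]₁(Km+[S]₂).
= 3.37×(0.655+0.648) / (0.648×(0.655+3.37)) = 4.391/2.608 = 1.68.

1.68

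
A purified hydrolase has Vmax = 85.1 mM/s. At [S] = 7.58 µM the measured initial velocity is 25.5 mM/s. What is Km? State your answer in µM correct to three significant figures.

From v = Vmax[S]/(Km+[S]), Km = [S](Vmax − v)/v.
Km = 7.58 × (85.1 − 25.5) / 25.5 = 451.8/25.5 = 17.7 µM.

17.7 µM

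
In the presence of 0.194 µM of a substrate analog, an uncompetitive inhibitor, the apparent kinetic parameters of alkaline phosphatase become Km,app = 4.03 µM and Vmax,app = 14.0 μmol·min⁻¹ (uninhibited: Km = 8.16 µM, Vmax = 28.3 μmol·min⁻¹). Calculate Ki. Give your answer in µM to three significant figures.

Uncompetitive: Vmax,app = Vmax/α (and Km,app = Km/α) with α = 1 + [I]/Ki.
α = Vmax/Vmax,app = 28.3/14.0 = 2.021.
Since α = 1 + [I]/Ki, [I]/Ki = 2.021 − 1 = 1.021 and Ki = 0.194/1.021 = 0.190 µM.

0.190 µM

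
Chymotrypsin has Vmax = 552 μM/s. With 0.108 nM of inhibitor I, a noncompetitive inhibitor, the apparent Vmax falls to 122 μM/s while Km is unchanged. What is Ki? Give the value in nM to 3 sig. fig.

Noncompetitive: Vmax,app = Vmax/α with α = 1 + [I]/Ki.
α = Vmax/Vmax,app = 552/122 = 4.525.
Since α = 1 + [I]/Ki, [I]/Ki = 4.525 − 1 = 3.525 and Ki = 0.108/3.525 = 0.0306 nM.

0.0306 nM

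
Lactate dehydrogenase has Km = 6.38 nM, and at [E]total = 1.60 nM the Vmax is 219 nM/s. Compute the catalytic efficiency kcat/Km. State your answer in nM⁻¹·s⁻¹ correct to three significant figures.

kcat = Vmax/[E]total = 219/1.60 = 137 s⁻¹.
kcat/Km = 137/6.38 = 21.5 nM⁻¹·s⁻¹.

21.5 nM⁻¹·s⁻¹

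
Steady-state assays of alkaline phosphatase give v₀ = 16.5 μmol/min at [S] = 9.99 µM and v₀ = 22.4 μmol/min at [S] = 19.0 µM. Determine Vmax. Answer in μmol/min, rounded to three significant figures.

37.1 μmol/min

In reciprocal form, 1/v = (Km/Vmax)·(1/[S]) + 1/Vmax. The two points give (1/[S], 1/v) = (0.1001, 0.06061) and (0.05263, 0.04464).
Slope = (0.06061 − 0.04464)/(0.1001 − 0.05263) = 0.3363; intercept = 0.06061 − 0.3363×0.1001 = 0.02694.
Vmax = 1/intercept = 37.1 μmol/min; Km = slope × Vmax = 0.3363 × 37.1 = 12.5 µM.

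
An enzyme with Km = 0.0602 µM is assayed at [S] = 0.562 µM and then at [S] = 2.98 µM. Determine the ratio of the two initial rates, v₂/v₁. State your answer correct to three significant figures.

Since Vmax cancels, v₂/v₁ = [S]₂(Km+[S]₁) / [S]₁(Km+[S]₂).
= 2.98×(0.0602+0.562) / (0.562×(0.0602+2.98)) = 1.854/1.709 = 1.09.

1.09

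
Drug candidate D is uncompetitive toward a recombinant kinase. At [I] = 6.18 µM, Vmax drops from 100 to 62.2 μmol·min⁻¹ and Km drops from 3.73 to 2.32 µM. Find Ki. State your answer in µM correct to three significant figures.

10.2 µM

Uncompetitive: Vmax,app = Vmax/α (and Km,app = Km/α) with α = 1 + [I]/Ki.
α = Vmax/Vmax,app = 100/62.2 = 1.608.
Since α = 1 + [I]/Ki, [I]/Ki = 1.608 − 1 = 0.6077 and Ki = 6.18/0.6077 = 10.2 µM.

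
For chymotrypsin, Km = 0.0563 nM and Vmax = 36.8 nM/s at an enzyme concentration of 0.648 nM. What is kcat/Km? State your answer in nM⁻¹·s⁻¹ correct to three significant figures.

kcat = Vmax/[E]total = 36.8/0.648 = 56.8 s⁻¹.
kcat/Km = 56.8/0.0563 = 1010 nM⁻¹·s⁻¹.

1010 nM⁻¹·s⁻¹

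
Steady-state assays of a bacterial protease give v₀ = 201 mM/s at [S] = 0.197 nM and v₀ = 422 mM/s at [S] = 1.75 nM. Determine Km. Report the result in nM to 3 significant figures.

0.284 nM

From v = Vmax[S]/(Km+[S]), each point gives Vmax = v(Km+[S])/[S].
Equating: 201(Km+0.197)/0.197 = 422(Km+1.75)/1.75.
1020·Km + 201 = 241.1·Km + 422, so (1020 − 241.1)·Km = 422 − 201.
Km = 221.0/779.2 = 0.284 nM; then Vmax = 201(0.284+0.197)/0.197 = 490 mM/s.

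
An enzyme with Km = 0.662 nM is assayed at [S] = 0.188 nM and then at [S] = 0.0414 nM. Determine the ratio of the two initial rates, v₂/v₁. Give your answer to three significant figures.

Since Vmax cancels, v₂/v₁ = [S]₂(Km+[S]₁) / [S]₁(Km+[S]₂).
= 0.0414×(0.662+0.188) / (0.188×(0.662+0.0414)) = 0.03519/0.1322 = 0.266.

0.266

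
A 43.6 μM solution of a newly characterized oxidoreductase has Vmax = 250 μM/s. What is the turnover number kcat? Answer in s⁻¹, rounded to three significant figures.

kcat = Vmax/[E]total = 250 μM/s / 43.6 μM = 5.73 s⁻¹.

5.73 s⁻¹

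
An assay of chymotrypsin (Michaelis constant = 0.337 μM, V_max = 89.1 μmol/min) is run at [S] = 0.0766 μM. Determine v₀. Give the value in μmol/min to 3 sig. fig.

16.5 μmol/min

v = Vmax·[S]/(Km + [S]) = 89.1 × 0.0766 / (0.337 + 0.0766)
  = 6.825 / 0.4136 = 16.5 μmol/min.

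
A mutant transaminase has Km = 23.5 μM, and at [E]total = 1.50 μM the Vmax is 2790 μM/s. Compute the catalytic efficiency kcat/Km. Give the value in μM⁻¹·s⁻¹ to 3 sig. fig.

kcat = Vmax/[E]total = 2790/1.50 = 1860 s⁻¹.
kcat/Km = 1860/23.5 = 79.1 μM⁻¹·s⁻¹.

79.1 μM⁻¹·s⁻¹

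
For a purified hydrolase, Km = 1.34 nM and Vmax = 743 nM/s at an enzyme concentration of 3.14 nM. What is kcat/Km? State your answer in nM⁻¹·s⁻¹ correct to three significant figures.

177 nM⁻¹·s⁻¹

kcat = Vmax/[E]total = 743/3.14 = 237 s⁻¹.
kcat/Km = 237/1.34 = 177 nM⁻¹·s⁻¹.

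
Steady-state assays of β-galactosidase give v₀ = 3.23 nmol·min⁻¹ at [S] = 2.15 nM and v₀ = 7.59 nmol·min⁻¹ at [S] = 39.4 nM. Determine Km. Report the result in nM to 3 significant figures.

From v = Vmax[S]/(Km+[S]), each point gives Vmax = v(Km+[S])/[S].
Equating: 3.23(Km+2.15)/2.15 = 7.59(Km+39.4)/39.4.
1.502·Km + 3.23 = 0.1926·Km + 7.59, so (1.502 − 0.1926)·Km = 7.59 − 3.23.
Km = 4.360/1.310 = 3.33 nM; then Vmax = 3.23(3.33+2.15)/2.15 = 8.23 nmol·min⁻¹.

3.33 nM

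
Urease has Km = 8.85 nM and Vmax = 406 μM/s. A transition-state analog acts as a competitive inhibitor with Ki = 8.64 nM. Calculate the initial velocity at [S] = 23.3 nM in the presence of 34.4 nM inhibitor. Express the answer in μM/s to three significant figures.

140 μM/s

α = 1 + [I]/Ki = 1 + 34.4/8.64 = 4.981.
For a competitive inhibitor, Vmax is unchanged and the apparent Km becomes α·Km: Km,app = 44.1 nM, Vmax,app = 406 μM/s.
v = Vmax,app·[S]/(Km,app + [S]) = 406 × 23.3/(44.1 + 23.3) = 140 μM/s.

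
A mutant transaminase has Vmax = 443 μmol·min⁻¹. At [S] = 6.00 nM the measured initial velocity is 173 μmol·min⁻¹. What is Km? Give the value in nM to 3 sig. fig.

From v = Vmax[S]/(Km+[S]), Km = [S](Vmax − v)/v.
Km = 6.00 × (443 − 173) / 173 = 1620/173 = 9.36 nM.

9.36 nM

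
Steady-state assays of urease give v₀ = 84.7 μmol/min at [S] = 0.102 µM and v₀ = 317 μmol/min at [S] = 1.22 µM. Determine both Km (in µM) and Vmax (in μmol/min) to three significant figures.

In reciprocal form, 1/v = (Km/Vmax)·(1/[S]) + 1/Vmax. The two points give (1/[S], 1/v) = (9.804, 0.01181) and (0.8197, 0.003155).
Slope = (0.01181 − 0.003155)/(9.804 − 0.8197) = 0.0009630; intercept = 0.01181 − 0.0009630×9.804 = 0.002365.
Vmax = 1/intercept = 423 μmol/min; Km = slope × Vmax = 0.0009630 × 423 = 0.407 µM.

Km = 0.407 µM; Vmax = 423 μmol/min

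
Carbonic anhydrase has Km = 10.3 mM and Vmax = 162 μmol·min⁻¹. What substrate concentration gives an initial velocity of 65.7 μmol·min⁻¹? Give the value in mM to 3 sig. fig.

7.03 mM

The required fractional saturation is v/Vmax = 65.7/162 = 0.4056.
Then [S]/(Km+[S]) = 0.4056 ⇒ [S] = 10.3 × 0.4056/(1 − 0.4056) = 7.03 mM.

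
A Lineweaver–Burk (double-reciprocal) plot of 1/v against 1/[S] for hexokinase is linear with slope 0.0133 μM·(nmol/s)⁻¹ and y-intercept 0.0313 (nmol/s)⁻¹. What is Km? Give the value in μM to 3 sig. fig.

0.425 μM

y-intercept = 1/Vmax ⇒ Vmax = 31.9 nmol/s; slope = Km/Vmax ⇒ Km = slope × Vmax.
Km = 0.0133 × 31.9 = 0.425 μM.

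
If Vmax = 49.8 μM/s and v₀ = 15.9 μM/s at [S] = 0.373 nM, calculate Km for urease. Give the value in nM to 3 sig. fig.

v/Vmax = 15.9/49.8 = 0.3193 = [S]/(Km+[S]).
So Km + [S] = [S]/0.3193 = 1.168 nM, giving Km = 1.168 − 0.373 = 0.795 nM.

0.795 nM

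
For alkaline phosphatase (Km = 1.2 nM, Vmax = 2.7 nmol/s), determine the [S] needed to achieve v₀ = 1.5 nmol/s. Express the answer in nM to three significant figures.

1.50 nM

Rearranging v = Vmax[S]/(Km+[S]) gives [S] = Km·v/(Vmax − v).
[S] = 1.2 × 1.5 / (2.7 − 1.5) = 1.800/1.200 = 1.50 nM.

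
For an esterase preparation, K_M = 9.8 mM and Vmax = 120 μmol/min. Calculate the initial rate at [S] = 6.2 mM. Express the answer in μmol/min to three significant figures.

v = Vmax·[S]/(Km + [S]) = 120 × 6.2 / (9.8 + 6.2)
  = 744.0 / 16.00 = 46.5 μmol/min.

46.5 μmol/min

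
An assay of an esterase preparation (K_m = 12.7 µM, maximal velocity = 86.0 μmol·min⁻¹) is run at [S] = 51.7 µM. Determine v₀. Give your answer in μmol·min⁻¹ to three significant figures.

69.0 μmol·min⁻¹

[S]/(Km+[S]) = 51.7/64.40 = 0.8028, the fractional saturation.
v = 0.8028 × Vmax = 0.8028 × 86.0 = 69.0 μmol·min⁻¹.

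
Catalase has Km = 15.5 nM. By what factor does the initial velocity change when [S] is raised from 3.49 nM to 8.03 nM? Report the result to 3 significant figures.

1.86

Since Vmax cancels, v₂/v₁ = [S]₂(Km+[S]₁) / [S]₁(Km+[S]₂).
= 8.03×(15.5+3.49) / (3.49×(15.5+8.03)) = 152.5/82.12 = 1.86.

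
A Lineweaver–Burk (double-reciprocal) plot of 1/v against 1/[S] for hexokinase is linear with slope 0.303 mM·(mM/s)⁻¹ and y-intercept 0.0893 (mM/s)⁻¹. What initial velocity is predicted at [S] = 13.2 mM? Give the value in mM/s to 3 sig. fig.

The y-intercept is 1/Vmax, so Vmax = 1/0.0893 = 11.2 mM/s.
The slope is Km/Vmax, so Km = 0.303 × 11.2 = 3.39 mM.
Then v = 11.2 × 13.2/(3.39 + 13.2) = 8.91 mM/s.

8.91 mM/s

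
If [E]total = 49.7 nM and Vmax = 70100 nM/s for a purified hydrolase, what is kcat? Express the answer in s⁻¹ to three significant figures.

1410 s⁻¹

kcat = Vmax/[E]total = 70100 nM/s / 49.7 nM = 1410 s⁻¹.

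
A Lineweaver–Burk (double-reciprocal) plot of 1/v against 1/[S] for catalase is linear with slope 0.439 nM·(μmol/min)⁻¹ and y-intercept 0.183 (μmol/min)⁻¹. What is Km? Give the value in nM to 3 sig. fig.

2.40 nM

y-intercept = 1/Vmax ⇒ Vmax = 5.46 μmol/min; slope = Km/Vmax ⇒ Km = slope × Vmax.
Km = 0.439 × 5.46 = 2.40 nM.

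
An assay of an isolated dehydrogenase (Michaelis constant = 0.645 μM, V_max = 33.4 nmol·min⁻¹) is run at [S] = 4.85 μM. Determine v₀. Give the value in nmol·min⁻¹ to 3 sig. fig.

29.5 nmol·min⁻¹

[S]/(Km+[S]) = 4.85/5.495 = 0.8826, the fractional saturation.
v = 0.8826 × Vmax = 0.8826 × 33.4 = 29.5 nmol·min⁻¹.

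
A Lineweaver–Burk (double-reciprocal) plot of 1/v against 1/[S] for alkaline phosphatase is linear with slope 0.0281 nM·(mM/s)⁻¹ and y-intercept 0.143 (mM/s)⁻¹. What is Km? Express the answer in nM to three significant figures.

y-intercept = 1/Vmax ⇒ Vmax = 6.99 mM/s; slope = Km/Vmax ⇒ Km = slope × Vmax.
Km = 0.0281 × 6.99 = 0.197 nM.

0.197 nM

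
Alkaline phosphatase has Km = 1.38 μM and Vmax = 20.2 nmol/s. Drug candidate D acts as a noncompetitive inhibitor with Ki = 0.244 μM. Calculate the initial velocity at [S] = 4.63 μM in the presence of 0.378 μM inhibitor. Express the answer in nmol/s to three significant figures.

α = 1 + [I]/Ki = 1 + 0.378/0.244 = 2.549.
For a noncompetitive inhibitor, Vmax is reduced to Vmax/α while Km is unchanged: Km,app = 1.38 μM, Vmax,app = 7.92 nmol/s.
v = Vmax,app·[S]/(Km,app + [S]) = 7.92 × 4.63/(1.38 + 4.63) = 6.10 nmol/s.

6.10 nmol/s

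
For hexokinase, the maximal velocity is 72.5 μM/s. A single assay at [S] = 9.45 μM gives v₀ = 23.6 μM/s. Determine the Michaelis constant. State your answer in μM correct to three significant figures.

v/Vmax = 23.6/72.5 = 0.3255 = [S]/(Km+[S]).
So Km + [S] = [S]/0.3255 = 29.03 μM, giving Km = 29.03 − 9.45 = 19.6 μM.

19.6 μM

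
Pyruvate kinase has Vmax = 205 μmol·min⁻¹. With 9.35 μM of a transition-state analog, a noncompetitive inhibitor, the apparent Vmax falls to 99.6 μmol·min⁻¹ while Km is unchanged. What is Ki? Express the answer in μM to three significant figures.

8.84 μM

Noncompetitive: Vmax,app = Vmax/α with α = 1 + [I]/Ki.
α = Vmax/Vmax,app = 205/99.6 = 2.058.
Since α = 1 + [I]/Ki, [I]/Ki = 2.058 − 1 = 1.058 and Ki = 9.35/1.058 = 8.84 μM.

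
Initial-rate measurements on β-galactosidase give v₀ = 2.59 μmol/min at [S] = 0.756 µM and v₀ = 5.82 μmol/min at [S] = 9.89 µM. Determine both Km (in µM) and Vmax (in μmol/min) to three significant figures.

In reciprocal form, 1/v = (Km/Vmax)·(1/[S]) + 1/Vmax. The two points give (1/[S], 1/v) = (1.323, 0.3861) and (0.1011, 0.1718).
Slope = (0.3861 − 0.1718)/(1.323 − 0.1011) = 0.1754; intercept = 0.3861 − 0.1754×1.323 = 0.1541.
Vmax = 1/intercept = 6.49 μmol/min; Km = slope × Vmax = 0.1754 × 6.49 = 1.14 µM.

Km = 1.14 µM; Vmax = 6.49 μmol/min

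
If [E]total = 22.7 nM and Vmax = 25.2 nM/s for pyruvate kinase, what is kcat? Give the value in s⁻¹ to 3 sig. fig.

kcat = Vmax/[E]total = 25.2 nM/s / 22.7 nM = 1.11 s⁻¹.

1.11 s⁻¹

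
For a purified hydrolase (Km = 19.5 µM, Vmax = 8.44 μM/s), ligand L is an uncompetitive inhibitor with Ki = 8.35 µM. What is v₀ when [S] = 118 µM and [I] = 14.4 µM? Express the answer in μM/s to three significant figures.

2.92 μM/s

α = 1 + [I]/Ki = 1 + 14.4/8.35 = 2.725.
For an uncompetitive inhibitor, both parameters are divided by α, giving Vmax/α and Km/α: Km,app = 7.16 µM, Vmax,app = 3.10 μM/s.
v = Vmax,app·[S]/(Km,app + [S]) = 3.10 × 118/(7.16 + 118) = 2.92 μM/s.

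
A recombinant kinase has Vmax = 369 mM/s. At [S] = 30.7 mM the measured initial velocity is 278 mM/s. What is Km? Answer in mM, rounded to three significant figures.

10.0 mM

From v = Vmax[S]/(Km+[S]), Km = [S](Vmax − v)/v.
Km = 30.7 × (369 − 278) / 278 = 2794/278 = 10.0 mM.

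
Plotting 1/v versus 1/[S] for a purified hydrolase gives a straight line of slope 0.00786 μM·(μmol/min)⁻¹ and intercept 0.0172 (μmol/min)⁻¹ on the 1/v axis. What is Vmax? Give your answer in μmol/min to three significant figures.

The y-intercept of a Lineweaver–Burk plot equals 1/Vmax, so Vmax = 1/0.0172 = 58.1 μmol/min.

58.1 μmol/min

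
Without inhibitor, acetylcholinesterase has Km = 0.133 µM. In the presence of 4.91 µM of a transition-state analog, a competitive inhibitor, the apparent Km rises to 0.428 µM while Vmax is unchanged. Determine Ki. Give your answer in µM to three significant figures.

2.21 µM

Competitive: Km,app = α·Km with α = 1 + [I]/Ki.
α = Km,app/Km = 0.428/0.133 = 3.218.
Since α = 1 + [I]/Ki, [I]/Ki = 3.218 − 1 = 2.218 and Ki = 4.91/2.218 = 2.21 µM.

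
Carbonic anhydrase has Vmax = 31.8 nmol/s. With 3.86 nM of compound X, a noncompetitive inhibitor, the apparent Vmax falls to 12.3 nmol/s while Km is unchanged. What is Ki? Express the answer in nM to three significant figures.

Noncompetitive: Vmax,app = Vmax/α with α = 1 + [I]/Ki.
α = Vmax/Vmax,app = 31.8/12.3 = 2.585.
Since α = 1 + [I]/Ki, [I]/Ki = 2.585 − 1 = 1.585 and Ki = 3.86/1.585 = 2.43 nM.

2.43 nM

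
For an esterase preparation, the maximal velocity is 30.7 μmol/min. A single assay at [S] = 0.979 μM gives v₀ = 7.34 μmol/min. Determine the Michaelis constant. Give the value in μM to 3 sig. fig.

3.12 μM

From v = Vmax[S]/(Km+[S]), Km = [S](Vmax − v)/v.
Km = 0.979 × (30.7 − 7.34) / 7.34 = 22.87/7.34 = 3.12 μM.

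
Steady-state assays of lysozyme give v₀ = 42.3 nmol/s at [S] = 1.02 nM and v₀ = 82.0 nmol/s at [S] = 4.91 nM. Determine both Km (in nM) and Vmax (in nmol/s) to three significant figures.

From v = Vmax[S]/(Km+[S]), each point gives Vmax = v(Km+[S])/[S].
Equating: 42.3(Km+1.02)/1.02 = 82.0(Km+4.91)/4.91.
41.47·Km + 42.3 = 16.70·Km + 82.0, so (41.47 − 16.70)·Km = 82.0 − 42.3.
Km = 39.70/24.77 = 1.60 nM; then Vmax = 42.3(1.60+1.02)/1.02 = 109 nmol/s.

Km = 1.60 nM; Vmax = 109 nmol/s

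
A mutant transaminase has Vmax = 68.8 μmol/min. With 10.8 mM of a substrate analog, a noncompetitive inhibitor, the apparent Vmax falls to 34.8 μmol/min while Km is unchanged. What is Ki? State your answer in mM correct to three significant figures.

Noncompetitive: Vmax,app = Vmax/α with α = 1 + [I]/Ki.
α = Vmax/Vmax,app = 68.8/34.8 = 1.977.
Since α = 1 + [I]/Ki, [I]/Ki = 1.977 − 1 = 0.9770 and Ki = 10.8/0.9770 = 11.1 mM.

11.1 mM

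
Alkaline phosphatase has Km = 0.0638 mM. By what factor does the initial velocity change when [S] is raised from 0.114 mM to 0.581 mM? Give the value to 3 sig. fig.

1.41

The fractional saturations are [S]/(Km+[S]) = 0.114/0.1778 = 0.6412 and 0.581/0.6448 = 0.9011.
v₂/v₁ is just their ratio: 0.9011/0.6412 = 1.41.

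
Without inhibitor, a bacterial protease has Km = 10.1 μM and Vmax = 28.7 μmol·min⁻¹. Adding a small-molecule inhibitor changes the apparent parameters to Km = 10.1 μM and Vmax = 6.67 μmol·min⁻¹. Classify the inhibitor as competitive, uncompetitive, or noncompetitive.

noncompetitive

Vmax decreases (28.7 → 6.67 μmol·min⁻¹) while Km is unchanged — pure noncompetitive inhibition.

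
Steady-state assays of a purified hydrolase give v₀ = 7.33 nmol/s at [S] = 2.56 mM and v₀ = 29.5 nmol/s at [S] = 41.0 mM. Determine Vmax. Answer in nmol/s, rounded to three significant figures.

36.9 nmol/s

From v = Vmax[S]/(Km+[S]), each point gives Vmax = v(Km+[S])/[S].
Equating: 7.33(Km+2.56)/2.56 = 29.5(Km+41.0)/41.0.
2.863·Km + 7.33 = 0.7195·Km + 29.5, so (2.863 − 0.7195)·Km = 29.5 − 7.33.
Km = 22.17/2.144 = 10.3 mM; then Vmax = 7.33(10.3+2.56)/2.56 = 36.9 nmol/s.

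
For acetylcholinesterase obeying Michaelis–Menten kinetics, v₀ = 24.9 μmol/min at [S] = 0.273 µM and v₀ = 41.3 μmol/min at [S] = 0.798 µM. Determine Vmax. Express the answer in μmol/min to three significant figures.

From v = Vmax[S]/(Km+[S]), each point gives Vmax = v(Km+[S])/[S].
Equating: 24.9(Km+0.273)/0.273 = 41.3(Km+0.798)/0.798.
91.21·Km + 24.9 = 51.75·Km + 41.3, so (91.21 − 51.75)·Km = 41.3 − 24.9.
Km = 16.40/39.45 = 0.416 µM; then Vmax = 24.9(0.416+0.273)/0.273 = 62.8 μmol/min.

62.8 μmol/min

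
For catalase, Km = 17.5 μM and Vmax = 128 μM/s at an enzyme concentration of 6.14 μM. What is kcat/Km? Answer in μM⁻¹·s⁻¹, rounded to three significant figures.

kcat = Vmax/[E]total = 128/6.14 = 20.8 s⁻¹.
kcat/Km = 20.8/17.5 = 1.19 μM⁻¹·s⁻¹.

1.19 μM⁻¹·s⁻¹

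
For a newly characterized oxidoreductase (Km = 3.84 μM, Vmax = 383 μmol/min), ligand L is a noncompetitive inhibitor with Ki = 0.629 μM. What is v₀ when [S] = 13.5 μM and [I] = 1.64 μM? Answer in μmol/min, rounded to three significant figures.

With α = 1 + [I]/Ki = 1 + 1.64/0.629 = 3.607, the noncompetitive rate law is v = (Vmax/α)·[S] / (Km + [S]).
v = (383/3.607)×13.5 / (3.84 + 13.5) = 1433/17.34 = 82.7 μmol/min.

82.7 μmol/min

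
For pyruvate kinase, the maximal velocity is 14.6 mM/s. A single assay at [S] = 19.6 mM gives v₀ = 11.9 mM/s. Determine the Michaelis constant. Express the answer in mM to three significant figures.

From v = Vmax[S]/(Km+[S]), Km = [S](Vmax − v)/v.
Km = 19.6 × (14.6 − 11.9) / 11.9 = 52.92/11.9 = 4.45 mM.

4.45 mM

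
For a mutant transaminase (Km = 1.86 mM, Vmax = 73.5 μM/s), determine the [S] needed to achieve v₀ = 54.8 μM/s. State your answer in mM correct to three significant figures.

Rearranging v = Vmax[S]/(Km+[S]) gives [S] = Km·v/(Vmax − v).
[S] = 1.86 × 54.8 / (73.5 − 54.8) = 101.9/18.70 = 5.45 mM.

5.45 mM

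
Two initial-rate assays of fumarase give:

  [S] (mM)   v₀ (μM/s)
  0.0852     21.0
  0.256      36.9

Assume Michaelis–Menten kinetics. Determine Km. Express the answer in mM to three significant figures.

0.155 mM

In reciprocal form, 1/v = (Km/Vmax)·(1/[S]) + 1/Vmax. The two points give (1/[S], 1/v) = (11.74, 0.04762) and (3.906, 0.02710).
Slope = (0.04762 − 0.02710)/(11.74 − 3.906) = 0.002620; intercept = 0.04762 − 0.002620×11.74 = 0.01686.
Vmax = 1/intercept = 59.3 μM/s; Km = slope × Vmax = 0.002620 × 59.3 = 0.155 mM.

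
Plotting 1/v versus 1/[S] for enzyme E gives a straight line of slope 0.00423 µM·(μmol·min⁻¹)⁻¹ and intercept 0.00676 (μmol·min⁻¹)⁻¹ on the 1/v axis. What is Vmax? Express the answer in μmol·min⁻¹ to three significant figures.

The y-intercept of a Lineweaver–Burk plot equals 1/Vmax, so Vmax = 1/0.00676 = 148 μmol·min⁻¹.

148 μmol·min⁻¹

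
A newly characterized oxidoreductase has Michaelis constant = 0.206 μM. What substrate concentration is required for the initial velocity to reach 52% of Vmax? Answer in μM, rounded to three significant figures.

0.223 μM

v/Vmax = [S]/(Km+[S]) = 0.52, so [S] = Km·0.52/(1 − 0.52) = 0.206 × 1.083.
[S] = 0.223 μM.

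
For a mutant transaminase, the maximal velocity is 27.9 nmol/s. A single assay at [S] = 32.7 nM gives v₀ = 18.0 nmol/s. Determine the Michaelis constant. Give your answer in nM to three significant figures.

18.0 nM

From v = Vmax[S]/(Km+[S]), Km = [S](Vmax − v)/v.
Km = 32.7 × (27.9 − 18.0) / 18.0 = 323.7/18.0 = 18.0 nM.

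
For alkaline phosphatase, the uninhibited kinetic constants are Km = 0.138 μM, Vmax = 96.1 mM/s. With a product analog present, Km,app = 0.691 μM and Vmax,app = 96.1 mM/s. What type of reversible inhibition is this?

Km increases (0.138 → 0.691 μM) while Vmax is unchanged — the hallmark of competitive inhibition.

competitive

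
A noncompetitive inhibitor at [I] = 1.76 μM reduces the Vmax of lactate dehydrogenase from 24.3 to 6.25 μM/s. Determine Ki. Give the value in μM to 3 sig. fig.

0.609 μM

Noncompetitive: Vmax,app = Vmax/α with α = 1 + [I]/Ki.
α = Vmax/Vmax,app = 24.3/6.25 = 3.888.
Since α = 1 + [I]/Ki, [I]/Ki = 3.888 − 1 = 2.888 and Ki = 1.76/2.888 = 0.609 μM.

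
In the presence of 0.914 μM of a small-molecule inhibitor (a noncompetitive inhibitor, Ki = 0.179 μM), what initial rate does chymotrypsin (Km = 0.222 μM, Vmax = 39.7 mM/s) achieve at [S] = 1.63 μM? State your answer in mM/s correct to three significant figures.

α = 1 + [I]/Ki = 1 + 0.914/0.179 = 6.106.
For a noncompetitive inhibitor, Vmax is reduced to Vmax/α while Km is unchanged: Km,app = 0.222 μM, Vmax,app = 6.50 mM/s.
v = Vmax,app·[S]/(Km,app + [S]) = 6.50 × 1.63/(0.222 + 1.63) = 5.72 mM/s.

5.72 mM/s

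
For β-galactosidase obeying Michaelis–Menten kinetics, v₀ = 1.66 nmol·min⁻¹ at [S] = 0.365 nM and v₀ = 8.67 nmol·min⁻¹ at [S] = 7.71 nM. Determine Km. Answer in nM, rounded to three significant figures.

From v = Vmax[S]/(Km+[S]), each point gives Vmax = v(Km+[S])/[S].
Equating: 1.66(Km+0.365)/0.365 = 8.67(Km+7.71)/7.71.
4.548·Km + 1.66 = 1.125·Km + 8.67, so (4.548 − 1.125)·Km = 8.67 − 1.66.
Km = 7.010/3.423 = 2.05 nM; then Vmax = 1.66(2.05+0.365)/0.365 = 11.0 nmol·min⁻¹.

2.05 nM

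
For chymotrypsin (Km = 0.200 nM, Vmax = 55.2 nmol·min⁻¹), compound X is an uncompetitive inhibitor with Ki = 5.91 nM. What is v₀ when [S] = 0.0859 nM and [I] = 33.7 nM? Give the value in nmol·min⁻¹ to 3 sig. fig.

α = 1 + [I]/Ki = 1 + 33.7/5.91 = 6.702.
For an uncompetitive inhibitor, both parameters are divided by α, giving Vmax/α and Km/α: Km,app = 0.0298 nM, Vmax,app = 8.24 nmol·min⁻¹.
v = Vmax,app·[S]/(Km,app + [S]) = 8.24 × 0.0859/(0.0298 + 0.0859) = 6.11 nmol·min⁻¹.

6.11 nmol·min⁻¹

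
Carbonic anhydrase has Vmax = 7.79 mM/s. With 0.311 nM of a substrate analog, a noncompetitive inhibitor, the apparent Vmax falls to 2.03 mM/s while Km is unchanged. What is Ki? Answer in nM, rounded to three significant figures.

Noncompetitive: Vmax,app = Vmax/α with α = 1 + [I]/Ki.
α = Vmax/Vmax,app = 7.79/2.03 = 3.837.
Ki = [I]/(α − 1) = 0.311/2.837 = 0.110 nM.

0.110 nM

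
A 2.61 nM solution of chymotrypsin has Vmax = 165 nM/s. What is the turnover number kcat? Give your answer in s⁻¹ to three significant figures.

63.2 s⁻¹

kcat = Vmax/[E]total = 165 nM/s / 2.61 nM = 63.2 s⁻¹.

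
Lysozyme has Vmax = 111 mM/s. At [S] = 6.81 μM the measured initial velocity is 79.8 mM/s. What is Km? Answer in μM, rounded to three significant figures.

v/Vmax = 79.8/111 = 0.7189 = [S]/(Km+[S]).
So Km + [S] = [S]/0.7189 = 9.473 μM, giving Km = 9.473 − 6.81 = 2.66 μM.

2.66 μM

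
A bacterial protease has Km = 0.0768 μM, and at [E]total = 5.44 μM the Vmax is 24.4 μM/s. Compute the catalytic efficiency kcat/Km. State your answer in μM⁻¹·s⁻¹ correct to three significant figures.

kcat = Vmax/[E]total = 24.4/5.44 = 4.49 s⁻¹.
kcat/Km = 4.49/0.0768 = 58.4 μM⁻¹·s⁻¹.

58.4 μM⁻¹·s⁻¹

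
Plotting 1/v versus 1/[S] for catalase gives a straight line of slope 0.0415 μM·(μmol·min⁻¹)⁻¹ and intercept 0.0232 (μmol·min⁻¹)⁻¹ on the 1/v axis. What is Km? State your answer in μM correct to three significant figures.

1.79 μM

y-intercept = 1/Vmax ⇒ Vmax = 43.1 μmol·min⁻¹; slope = Km/Vmax ⇒ Km = slope × Vmax.
Km = 0.0415 × 43.1 = 1.79 μM.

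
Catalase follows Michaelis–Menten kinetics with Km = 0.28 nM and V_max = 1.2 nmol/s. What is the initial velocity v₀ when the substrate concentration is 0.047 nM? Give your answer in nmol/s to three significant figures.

0.172 nmol/s

v = Vmax·[S]/(Km + [S]) = 1.2 × 0.047 / (0.28 + 0.047)
  = 0.05640 / 0.3270 = 0.172 nmol/s.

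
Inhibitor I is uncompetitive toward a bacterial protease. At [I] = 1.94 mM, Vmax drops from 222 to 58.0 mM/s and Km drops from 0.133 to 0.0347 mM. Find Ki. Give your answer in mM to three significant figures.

Uncompetitive: Vmax,app = Vmax/α (and Km,app = Km/α) with α = 1 + [I]/Ki.
α = Vmax/Vmax,app = 222/58.0 = 3.828.
Ki = [I]/(α − 1) = 1.94/2.828 = 0.686 mM.

0.686 mM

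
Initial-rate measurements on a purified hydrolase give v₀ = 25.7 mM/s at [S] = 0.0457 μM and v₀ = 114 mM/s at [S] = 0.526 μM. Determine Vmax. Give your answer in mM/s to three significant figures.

169 mM/s

In reciprocal form, 1/v = (Km/Vmax)·(1/[S]) + 1/Vmax. The two points give (1/[S], 1/v) = (21.88, 0.03891) and (1.901, 0.008772).
Slope = (0.03891 − 0.008772)/(21.88 − 1.901) = 0.001508; intercept = 0.03891 − 0.001508×21.88 = 0.005904.
Vmax = 1/intercept = 169 mM/s; Km = slope × Vmax = 0.001508 × 169 = 0.255 μM.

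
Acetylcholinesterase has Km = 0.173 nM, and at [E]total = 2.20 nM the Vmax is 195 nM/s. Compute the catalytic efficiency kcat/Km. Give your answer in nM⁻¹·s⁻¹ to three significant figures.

kcat = Vmax/[E]total = 195/2.20 = 88.6 s⁻¹.
kcat/Km = 88.6/0.173 = 512 nM⁻¹·s⁻¹.

512 nM⁻¹·s⁻¹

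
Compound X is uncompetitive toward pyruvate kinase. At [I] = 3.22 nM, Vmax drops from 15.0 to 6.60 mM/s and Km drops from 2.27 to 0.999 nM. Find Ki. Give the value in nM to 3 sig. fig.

2.53 nM

Uncompetitive: Vmax,app = Vmax/α (and Km,app = Km/α) with α = 1 + [I]/Ki.
α = Vmax/Vmax,app = 15.0/6.60 = 2.273.
Ki = [I]/(α − 1) = 3.22/1.273 = 2.53 nM.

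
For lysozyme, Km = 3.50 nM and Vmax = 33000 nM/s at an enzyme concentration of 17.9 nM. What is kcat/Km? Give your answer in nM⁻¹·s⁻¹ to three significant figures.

kcat = Vmax/[E]total = 33000/17.9 = 1840 s⁻¹.
kcat/Km = 1840/3.50 = 527 nM⁻¹·s⁻¹.

527 nM⁻¹·s⁻¹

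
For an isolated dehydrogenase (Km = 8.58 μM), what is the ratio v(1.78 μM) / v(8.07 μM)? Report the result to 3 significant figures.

Since Vmax cancels, v₂/v₁ = [S]₂(Km+[S]₁) / [S]₁(Km+[S]₂).
= 1.78×(8.58+8.07) / (8.07×(8.58+1.78)) = 29.64/83.61 = 0.354.

0.354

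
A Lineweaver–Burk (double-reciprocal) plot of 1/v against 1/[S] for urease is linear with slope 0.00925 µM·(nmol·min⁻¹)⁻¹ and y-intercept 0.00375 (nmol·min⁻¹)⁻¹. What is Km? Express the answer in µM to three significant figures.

y-intercept = 1/Vmax ⇒ Vmax = 267 nmol·min⁻¹; slope = Km/Vmax ⇒ Km = slope × Vmax.
Km = 0.00925 × 267 = 2.47 µM.

2.47 µM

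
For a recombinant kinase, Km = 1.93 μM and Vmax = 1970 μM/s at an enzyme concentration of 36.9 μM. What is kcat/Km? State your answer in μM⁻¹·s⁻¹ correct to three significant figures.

kcat = Vmax/[E]total = 1970/36.9 = 53.4 s⁻¹.
kcat/Km = 53.4/1.93 = 27.7 μM⁻¹·s⁻¹.

27.7 μM⁻¹·s⁻¹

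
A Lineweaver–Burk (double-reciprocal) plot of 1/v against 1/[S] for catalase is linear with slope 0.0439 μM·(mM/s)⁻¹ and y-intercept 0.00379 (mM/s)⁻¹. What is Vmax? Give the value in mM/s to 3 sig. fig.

264 mM/s

The y-intercept of a Lineweaver–Burk plot equals 1/Vmax, so Vmax = 1/0.00379 = 264 mM/s.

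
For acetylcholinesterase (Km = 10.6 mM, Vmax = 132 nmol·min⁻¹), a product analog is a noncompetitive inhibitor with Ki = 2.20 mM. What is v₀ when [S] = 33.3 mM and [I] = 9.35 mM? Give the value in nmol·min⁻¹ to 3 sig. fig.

With α = 1 + [I]/Ki = 1 + 9.35/2.20 = 5.250, the noncompetitive rate law is v = (Vmax/α)·[S] / (Km + [S]).
v = (132/5.250)×33.3 / (10.6 + 33.3) = 837.3/43.90 = 19.1 nmol·min⁻¹.

19.1 nmol·min⁻¹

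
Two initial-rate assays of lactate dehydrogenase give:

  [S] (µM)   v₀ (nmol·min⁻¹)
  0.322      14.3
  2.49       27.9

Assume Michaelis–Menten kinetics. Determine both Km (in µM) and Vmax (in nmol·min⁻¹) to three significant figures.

Km = 0.410 µM; Vmax = 32.5 nmol·min⁻¹

From v = Vmax[S]/(Km+[S]), each point gives Vmax = v(Km+[S])/[S].
Equating: 14.3(Km+0.322)/0.322 = 27.9(Km+2.49)/2.49.
44.41·Km + 14.3 = 11.20·Km + 27.9, so (44.41 − 11.20)·Km = 27.9 − 14.3.
Km = 13.60/33.21 = 0.410 µM; then Vmax = 14.3(0.410+0.322)/0.322 = 32.5 nmol·min⁻¹.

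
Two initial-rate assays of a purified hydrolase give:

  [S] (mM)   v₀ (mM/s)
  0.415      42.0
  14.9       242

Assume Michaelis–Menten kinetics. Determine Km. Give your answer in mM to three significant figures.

2.35 mM

In reciprocal form, 1/v = (Km/Vmax)·(1/[S]) + 1/Vmax. The two points give (1/[S], 1/v) = (2.410, 0.02381) and (0.06711, 0.004132).
Slope = (0.02381 − 0.004132)/(2.410 − 0.06711) = 0.008400; intercept = 0.02381 − 0.008400×2.410 = 0.003568.
Vmax = 1/intercept = 280 mM/s; Km = slope × Vmax = 0.008400 × 280 = 2.35 mM.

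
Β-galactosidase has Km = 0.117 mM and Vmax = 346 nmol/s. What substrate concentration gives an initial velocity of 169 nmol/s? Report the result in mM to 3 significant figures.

Rearranging v = Vmax[S]/(Km+[S]) gives [S] = Km·v/(Vmax − v).
[S] = 0.117 × 169 / (346 − 169) = 19.77/177.0 = 0.112 mM.

0.112 mM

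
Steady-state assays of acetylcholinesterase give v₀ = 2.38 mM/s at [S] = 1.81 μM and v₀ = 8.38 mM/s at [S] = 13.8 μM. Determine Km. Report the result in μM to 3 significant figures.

From v = Vmax[S]/(Km+[S]), each point gives Vmax = v(Km+[S])/[S].
Equating: 2.38(Km+1.81)/1.81 = 8.38(Km+13.8)/13.8.
1.315·Km + 2.38 = 0.6072·Km + 8.38, so (1.315 − 0.6072)·Km = 8.38 − 2.38.
Km = 6.000/0.7077 = 8.48 μM; then Vmax = 2.38(8.48+1.81)/1.81 = 13.5 mM/s.

8.48 μM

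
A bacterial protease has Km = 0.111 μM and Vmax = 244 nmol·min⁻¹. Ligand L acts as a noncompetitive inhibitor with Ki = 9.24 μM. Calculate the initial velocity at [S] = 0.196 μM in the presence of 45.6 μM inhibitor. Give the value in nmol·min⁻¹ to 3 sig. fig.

α = 1 + [I]/Ki = 1 + 45.6/9.24 = 5.935.
For a noncompetitive inhibitor, Vmax is reduced to Vmax/α while Km is unchanged: Km,app = 0.111 μM, Vmax,app = 41.1 nmol·min⁻¹.
v = Vmax,app·[S]/(Km,app + [S]) = 41.1 × 0.196/(0.111 + 0.196) = 26.2 nmol·min⁻¹.

26.2 nmol·min⁻¹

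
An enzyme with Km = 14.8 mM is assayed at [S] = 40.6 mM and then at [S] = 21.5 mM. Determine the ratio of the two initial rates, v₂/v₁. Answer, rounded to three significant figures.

Since Vmax cancels, v₂/v₁ = [S]₂(Km+[S]₁) / [S]₁(Km+[S]₂).
= 21.5×(14.8+40.6) / (40.6×(14.8+21.5)) = 1191/1474 = 0.808.

0.808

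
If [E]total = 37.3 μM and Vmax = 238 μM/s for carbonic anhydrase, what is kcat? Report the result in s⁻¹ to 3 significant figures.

kcat = Vmax/[E]total = 238 μM/s / 37.3 μM = 6.38 s⁻¹.

6.38 s⁻¹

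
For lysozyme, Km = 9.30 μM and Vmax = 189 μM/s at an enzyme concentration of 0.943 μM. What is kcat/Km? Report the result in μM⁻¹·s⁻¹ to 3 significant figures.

kcat = Vmax/[E]total = 189/0.943 = 200 s⁻¹.
kcat/Km = 200/9.30 = 21.6 μM⁻¹·s⁻¹.

21.6 μM⁻¹·s⁻¹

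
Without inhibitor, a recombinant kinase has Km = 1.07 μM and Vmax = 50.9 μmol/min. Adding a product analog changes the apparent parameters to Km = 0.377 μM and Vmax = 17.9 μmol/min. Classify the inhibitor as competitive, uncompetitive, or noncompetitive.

uncompetitive

Both Km and Vmax decrease by the same factor (~2.84-fold) — characteristic of uncompetitive inhibition.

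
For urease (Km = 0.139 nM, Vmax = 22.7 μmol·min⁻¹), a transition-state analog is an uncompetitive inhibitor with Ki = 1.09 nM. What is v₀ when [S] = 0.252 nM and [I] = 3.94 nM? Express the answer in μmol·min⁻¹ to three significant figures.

4.39 μmol·min⁻¹

With α = 1 + [I]/Ki = 1 + 3.94/1.09 = 4.615, the uncompetitive rate law is v = (Vmax/α)·[S] / (Km/α + [S]).
v = (22.7/4.615)×0.252 / (0.139/4.615 + 0.252) = 1.240/0.2821 = 4.39 μmol·min⁻¹.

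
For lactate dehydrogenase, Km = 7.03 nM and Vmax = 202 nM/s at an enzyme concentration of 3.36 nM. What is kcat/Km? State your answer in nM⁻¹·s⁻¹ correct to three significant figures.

8.55 nM⁻¹·s⁻¹

kcat = Vmax/[E]total = 202/3.36 = 60.1 s⁻¹.
kcat/Km = 60.1/7.03 = 8.55 nM⁻¹·s⁻¹.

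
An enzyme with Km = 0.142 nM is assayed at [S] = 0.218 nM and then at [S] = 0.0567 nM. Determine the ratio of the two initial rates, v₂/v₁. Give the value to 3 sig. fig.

The fractional saturations are [S]/(Km+[S]) = 0.218/0.3600 = 0.6056 and 0.0567/0.1987 = 0.2854.
v₂/v₁ is just their ratio: 0.2854/0.6056 = 0.471.

0.471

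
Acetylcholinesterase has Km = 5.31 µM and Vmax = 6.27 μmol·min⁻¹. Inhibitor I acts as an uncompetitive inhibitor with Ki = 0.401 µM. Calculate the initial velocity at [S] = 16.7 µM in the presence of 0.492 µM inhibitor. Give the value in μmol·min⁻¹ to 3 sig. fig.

α = 1 + [I]/Ki = 1 + 0.492/0.401 = 2.227.
For an uncompetitive inhibitor, both parameters are divided by α, giving Vmax/α and Km/α: Km,app = 2.38 µM, Vmax,app = 2.82 μmol·min⁻¹.
v = Vmax,app·[S]/(Km,app + [S]) = 2.82 × 16.7/(2.38 + 16.7) = 2.46 μmol·min⁻¹.

2.46 μmol·min⁻¹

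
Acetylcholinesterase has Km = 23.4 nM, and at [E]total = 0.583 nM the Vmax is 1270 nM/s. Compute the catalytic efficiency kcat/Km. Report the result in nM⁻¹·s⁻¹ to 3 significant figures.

93.1 nM⁻¹·s⁻¹

kcat = Vmax/[E]total = 1270/0.583 = 2180 s⁻¹.
kcat/Km = 2180/23.4 = 93.1 nM⁻¹·s⁻¹.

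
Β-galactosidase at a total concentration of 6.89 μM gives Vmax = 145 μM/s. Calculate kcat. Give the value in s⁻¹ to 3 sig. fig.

kcat = Vmax/[E]total = 145 μM/s / 6.89 μM = 21.0 s⁻¹.

21.0 s⁻¹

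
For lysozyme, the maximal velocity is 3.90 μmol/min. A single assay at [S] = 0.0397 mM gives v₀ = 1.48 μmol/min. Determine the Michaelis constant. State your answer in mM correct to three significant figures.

v/Vmax = 1.48/3.90 = 0.3795 = [S]/(Km+[S]).
So Km + [S] = [S]/0.3795 = 0.1046 mM, giving Km = 0.1046 − 0.0397 = 0.0649 mM.

0.0649 mM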